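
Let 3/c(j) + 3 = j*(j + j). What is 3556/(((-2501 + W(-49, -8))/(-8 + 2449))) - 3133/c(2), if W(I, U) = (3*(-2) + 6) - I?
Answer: -16112792/1839 ≈ -8761.7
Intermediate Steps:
W(I, U) = -I (W(I, U) = (-6 + 6) - I = 0 - I = -I)
c(j) = 3/(-3 + 2*j²) (c(j) = 3/(-3 + j*(j + j)) = 3/(-3 + j*(2*j)) = 3/(-3 + 2*j²))
3556/(((-2501 + W(-49, -8))/(-8 + 2449))) - 3133/c(2) = 3556/(((-2501 - 1*(-49))/(-8 + 2449))) - 3133/(3/(-3 + 2*2²)) = 3556/(((-2501 + 49)/2441)) - 3133/(3/(-3 + 2*4)) = 3556/((-2452*1/2441)) - 3133/(3/(-3 + 8)) = 3556/(-2452/2441) - 3133/(3/5) = 3556*(-2441/2452) - 3133/(3*(⅕)) = -2170049/613 - 3133/⅗ = -2170049/613 - 3133*5/3 = -2170049/613 - 15665/3 = -16112792/1839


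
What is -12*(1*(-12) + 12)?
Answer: 0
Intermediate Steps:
-12*(1*(-12) + 12) = -12*(-12 + 12) = -12*0 = 0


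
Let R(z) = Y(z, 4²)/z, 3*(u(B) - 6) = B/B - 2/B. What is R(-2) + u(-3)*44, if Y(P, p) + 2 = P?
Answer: 2614/9 ≈ 290.44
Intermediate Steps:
Y(P, p) = -2 + P
u(B) = 19/3 - 2/(3*B) (u(B) = 6 + (B/B - 2/B)/3 = 6 + (1 - 2/B)/3 = 6 + (⅓ - 2/(3*B)) = 19/3 - 2/(3*B))
R(z) = (-2 + z)/z
R(-2) + u(-3)*44 = (-2 - 2)/(-2) + ((⅓)*(-2 + 19*(-3))/(-3))*44 = -½*(-4) + ((⅓)*(-⅓)*(-2 - 57))*44 = 2 + ((⅓)*(-⅓)*(-59))*44 = 2 + (59/9)*44 = 2 + 2596/9 = 2614/9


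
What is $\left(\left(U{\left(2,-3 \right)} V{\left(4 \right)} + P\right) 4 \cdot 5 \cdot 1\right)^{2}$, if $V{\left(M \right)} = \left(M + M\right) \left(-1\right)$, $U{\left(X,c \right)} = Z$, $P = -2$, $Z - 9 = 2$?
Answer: $3240000$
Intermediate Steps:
$Z = 11$ ($Z = 9 + 2 = 11$)
$U{\left(X,c \right)} = 11$
$V{\left(M \right)} = - 2 M$ ($V{\left(M \right)} = 2 M \left(-1\right) = - 2 M$)
$\left(\left(U{\left(2,-3 \right)} V{\left(4 \right)} + P\right) 4 \cdot 5 \cdot 1\right)^{2} = \left(\left(11 \left(\left(-2\right) 4\right) - 2\right) 4 \cdot 5 \cdot 1\right)^{2} = \left(\left(11 \left(-8\right) - 2\right) 20 \cdot 1\right)^{2} = \left(\left(-88 - 2\right) 20\right)^{2} = \left(\left(-90\right) 20\right)^{2} = \left(-1800\right)^{2} = 3240000$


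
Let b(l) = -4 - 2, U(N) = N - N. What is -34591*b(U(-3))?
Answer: 207546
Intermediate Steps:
U(N) = 0
b(l) = -6
-34591*b(U(-3)) = -34591*(-6) = 207546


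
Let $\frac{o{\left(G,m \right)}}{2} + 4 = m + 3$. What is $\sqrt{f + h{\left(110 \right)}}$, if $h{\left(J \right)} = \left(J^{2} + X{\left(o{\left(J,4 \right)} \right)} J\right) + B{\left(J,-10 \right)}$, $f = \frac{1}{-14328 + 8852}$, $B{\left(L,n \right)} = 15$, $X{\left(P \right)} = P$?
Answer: $\frac{\sqrt{69955899}}{74} \approx 113.03$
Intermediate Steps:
$o{\left(G,m \right)} = -2 + 2 m$ ($o{\left(G,m \right)} = -8 + 2 \left(m + 3\right) = -8 + 2 \left(3 + m\right) = -8 + \left(6 + 2 m\right) = -2 + 2 m$)
$f = - \frac{1}{5476}$ ($f = \frac{1}{-5476} = - \frac{1}{5476} \approx -0.00018262$)
$h{\left(J \right)} = 15 + J^{2} + 6 J$ ($h{\left(J \right)} = \left(J^{2} + \left(-2 + 2 \cdot 4\right) J\right) + 15 = \left(J^{2} + \left(-2 + 8\right) J\right) + 15 = \left(J^{2} + 6 J\right) + 15 = 15 + J^{2} + 6 J$)
$\sqrt{f + h{\left(110 \right)}} = \sqrt{- \frac{1}{5476} + \left(15 + 110^{2} + 6 \cdot 110\right)} = \sqrt{- \frac{1}{5476} + \left(15 + 12100 + 660\right)} = \sqrt{- \frac{1}{5476} + 12775} = \sqrt{\frac{69955899}{5476}} = \frac{\sqrt{69955899}}{74}$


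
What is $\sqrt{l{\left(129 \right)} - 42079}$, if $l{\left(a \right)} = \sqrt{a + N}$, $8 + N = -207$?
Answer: $\sqrt{-42079 + i \sqrt{86}} \approx 0.023 + 205.13 i$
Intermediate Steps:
$N = -215$ ($N = -8 - 207 = -215$)
$l{\left(a \right)} = \sqrt{-215 + a}$ ($l{\left(a \right)} = \sqrt{a - 215} = \sqrt{-215 + a}$)
$\sqrt{l{\left(129 \right)} - 42079} = \sqrt{\sqrt{-215 + 129} - 42079} = \sqrt{\sqrt{-86} - 42079} = \sqrt{i \sqrt{86} - 42079} = \sqrt{-42079 + i \sqrt{86}}$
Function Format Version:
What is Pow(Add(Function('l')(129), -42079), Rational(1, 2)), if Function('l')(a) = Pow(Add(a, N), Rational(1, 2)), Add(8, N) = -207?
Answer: Pow(Add(-42079, Mul(I, Pow(86, Rational(1, 2)))), Rational(1, 2)) ≈ Add(0.023, Mul(205.13, I))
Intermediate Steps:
N = -215 (N = Add(-8, -207) = -215)
Function('l')(a) = Pow(Add(-215, a), Rational(1, 2)) (Function('l')(a) = Pow(Add(a, -215), Rational(1, 2)) = Pow(Add(-215, a), Rational(1, 2)))
Pow(Add(Function('l')(129), -42079), Rational(1, 2)) = Pow(Add(Pow(Add(-215, 129), Rational(1, 2)), -42079), Rational(1, 2)) = Pow(Add(Pow(-86, Rational(1, 2)), -42079), Rational(1, 2)) = Pow(Add(Mul(I, Pow(86, Rational(1, 2))), -42079), Rational(1, 2)) = Pow(Add(-42079, Mul(I, Pow(86, Rational(1, 2)))), Rational(1, 2))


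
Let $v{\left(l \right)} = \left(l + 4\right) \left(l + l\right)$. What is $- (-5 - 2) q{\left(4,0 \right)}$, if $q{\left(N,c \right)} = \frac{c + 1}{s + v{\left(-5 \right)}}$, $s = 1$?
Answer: $\frac{7}{11} \approx 0.63636$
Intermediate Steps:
$v{\left(l \right)} = 2 l \left(4 + l\right)$ ($v{\left(l \right)} = \left(4 + l\right) 2 l = 2 l \left(4 + l\right)$)
$q{\left(N,c \right)} = \frac{1}{11} + \frac{c}{11}$ ($q{\left(N,c \right)} = \frac{c + 1}{1 + 2 \left(-5\right) \left(4 - 5\right)} = \frac{1 + c}{1 + 2 \left(-5\right) \left(-1\right)} = \frac{1 + c}{1 + 10} = \frac{1 + c}{11} = \left(1 + c\right) \frac{1}{11} = \frac{1}{11} + \frac{c}{11}$)
$- (-5 - 2) q{\left(4,0 \right)} = - (-5 - 2) \left(\frac{1}{11} + \frac{1}{11} \cdot 0\right) = - (-5 - 2) \left(\frac{1}{11} + 0\right) = \left(-1\right) \left(-7\right) \frac{1}{11} = 7 \cdot \frac{1}{11} = \frac{7}{11}$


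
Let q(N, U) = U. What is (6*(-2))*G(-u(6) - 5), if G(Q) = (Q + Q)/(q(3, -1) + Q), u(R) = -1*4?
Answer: -12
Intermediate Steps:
u(R) = -4
G(Q) = 2*Q/(-1 + Q) (G(Q) = (Q + Q)/(-1 + Q) = (2*Q)/(-1 + Q) = 2*Q/(-1 + Q))
(6*(-2))*G(-u(6) - 5) = (6*(-2))*(2*(-1*(-4) - 5)/(-1 + (-1*(-4) - 5))) = -24*(4 - 5)/(-1 + (4 - 5)) = -24*(-1)/(-1 - 1) = -24*(-1)/(-2) = -24*(-1)*(-1)/2 = -12*1 = -12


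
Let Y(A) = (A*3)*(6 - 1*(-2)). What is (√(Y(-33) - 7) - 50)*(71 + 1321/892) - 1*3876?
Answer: -3345021/446 + 64653*I*√799/892 ≈ -7500.0 + 2048.8*I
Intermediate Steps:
Y(A) = 24*A (Y(A) = (3*A)*(6 + 2) = (3*A)*8 = 24*A)
(√(Y(-33) - 7) - 50)*(71 + 1321/892) - 1*3876 = (√(24*(-33) - 7) - 50)*(71 + 1321/892) - 1*3876 = (√(-792 - 7) - 50)*(71 + 1321*(1/892)) - 3876 = (√(-799) - 50)*(71 + 1321/892) - 3876 = (I*√799 - 50)*(64653/892) - 3876 = (-50 + I*√799)*(64653/892) - 3876 = (-1616325/446 + 64653*I*√799/892) - 3876 = -3345021/446 + 64653*I*√799/892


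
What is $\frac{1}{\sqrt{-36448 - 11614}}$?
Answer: $- \frac{i \sqrt{48062}}{48062} \approx - 0.0045614 i$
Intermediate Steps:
$\frac{1}{\sqrt{-36448 - 11614}} = \frac{1}{\sqrt{-48062}} = \frac{1}{i \sqrt{48062}} = - \frac{i \sqrt{48062}}{48062}$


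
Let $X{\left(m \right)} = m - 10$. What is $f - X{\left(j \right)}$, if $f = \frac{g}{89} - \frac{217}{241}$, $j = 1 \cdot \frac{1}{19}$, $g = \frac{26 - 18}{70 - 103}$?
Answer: $\frac{121631530}{13448523} \approx 9.0442$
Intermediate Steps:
$g = - \frac{8}{33}$ ($g = \frac{8}{-33} = 8 \left(- \frac{1}{33}\right) = - \frac{8}{33} \approx -0.24242$)
$j = \frac{1}{19}$ ($j = 1 \cdot \frac{1}{19} = \frac{1}{19} \approx 0.052632$)
$X{\left(m \right)} = -10 + m$
$f = - \frac{639257}{707817}$ ($f = - \frac{8}{33 \cdot 89} - \frac{217}{241} = \left(- \frac{8}{33}\right) \frac{1}{89} - \frac{217}{241} = - \frac{8}{2937} - \frac{217}{241} = - \frac{639257}{707817} \approx -0.90314$)
$f - X{\left(j \right)} = - \frac{639257}{707817} - \left(-10 + \frac{1}{19}\right) = - \frac{639257}{707817} - - \frac{189}{19} = - \frac{639257}{707817} + \frac{189}{19} = \frac{121631530}{13448523}$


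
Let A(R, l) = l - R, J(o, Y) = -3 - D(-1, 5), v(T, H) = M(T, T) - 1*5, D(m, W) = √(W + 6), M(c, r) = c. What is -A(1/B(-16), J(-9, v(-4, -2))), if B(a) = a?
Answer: 47/16 + √11 ≈ 6.2541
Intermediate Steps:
D(m, W) = √(6 + W)
v(T, H) = -5 + T (v(T, H) = T - 1*5 = T - 5 = -5 + T)
J(o, Y) = -3 - √11 (J(o, Y) = -3 - √(6 + 5) = -3 - √11)
-A(1/B(-16), J(-9, v(-4, -2))) = -((-3 - √11) - 1/(-16)) = -((-3 - √11) - 1*(-1/16)) = -((-3 - √11) + 1/16) = -(-47/16 - √11) = 47/16 + √11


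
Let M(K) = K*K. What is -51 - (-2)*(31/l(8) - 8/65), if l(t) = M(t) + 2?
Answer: -107908/2145 ≈ -50.307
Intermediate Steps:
M(K) = K**2
l(t) = 2 + t**2 (l(t) = t**2 + 2 = 2 + t**2)
-51 - (-2)*(31/l(8) - 8/65) = -51 - (-2)*(31/(2 + 8**2) - 8/65) = -51 - (-2)*(31/(2 + 64) - 8*1/65) = -51 - (-2)*(31/66 - 8/65) = -51 - (-2)*1487/4290 = -51 - 1*(-1487/2145) = -51 + 1487/2145 = -107908/2145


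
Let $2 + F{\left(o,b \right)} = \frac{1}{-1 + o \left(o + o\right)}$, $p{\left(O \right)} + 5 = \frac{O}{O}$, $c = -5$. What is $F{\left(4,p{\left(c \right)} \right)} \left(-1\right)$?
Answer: $\frac{61}{31} \approx 1.9677$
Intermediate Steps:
$p{\left(O \right)} = -4$ ($p{\left(O \right)} = -5 + \frac{O}{O} = -5 + 1 = -4$)
$F{\left(o,b \right)} = -2 + \frac{1}{-1 + 2 o^{2}}$ ($F{\left(o,b \right)} = -2 + \frac{1}{-1 + o \left(o + o\right)} = -2 + \frac{1}{-1 + o 2 o} = -2 + \frac{1}{-1 + 2 o^{2}}$)
$F{\left(4,p{\left(c \right)} \right)} \left(-1\right) = \frac{3 - 4 \cdot 4^{2}}{-1 + 2 \cdot 4^{2}} \left(-1\right) = \frac{3 - 64}{-1 + 2 \cdot 16} \left(-1\right) = \frac{3 - 64}{-1 + 32} \left(-1\right) = \frac{1}{31} \left(-61\right) \left(-1\right) = \left(- \frac{61}{31}\right) \left(-1\right) = \frac{61}{31}$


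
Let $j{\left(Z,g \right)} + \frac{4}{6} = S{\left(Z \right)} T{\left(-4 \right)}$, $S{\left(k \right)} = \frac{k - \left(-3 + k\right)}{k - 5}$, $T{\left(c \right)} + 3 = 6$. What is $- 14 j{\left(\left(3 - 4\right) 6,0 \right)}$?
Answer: $\frac{686}{33} \approx 20.788$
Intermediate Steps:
$T{\left(c \right)} = 3$ ($T{\left(c \right)} = -3 + 6 = 3$)
$S{\left(k \right)} = \frac{3}{-5 + k}$
$j{\left(Z,g \right)} = - \frac{2}{3} + \frac{9}{-5 + Z}$ ($j{\left(Z,g \right)} = - \frac{2}{3} + \frac{3}{-5 + Z} 3 = - \frac{2}{3} + \frac{9}{-5 + Z}$)
$- 14 j{\left(\left(3 - 4\right) 6,0 \right)} = - 14 \frac{37 - 2 \left(3 - 4\right) 6}{3 \left(-5 + \left(3 - 4\right) 6\right)} = - 14 \frac{37 - 2 \left(\left(-1\right) 6\right)}{3 \left(-5 - 6\right)} = - 14 \frac{37 - -12}{3 \left(-5 - 6\right)} = - 14 \frac{37 + 12}{3 \left(-11\right)} = - 14 \cdot \frac{1}{3} \left(- \frac{1}{11}\right) 49 = \left(-14\right) \left(- \frac{49}{33}\right) = \frac{686}{33}$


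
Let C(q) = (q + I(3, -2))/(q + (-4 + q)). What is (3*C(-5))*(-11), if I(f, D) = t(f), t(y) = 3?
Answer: -33/7 ≈ -4.7143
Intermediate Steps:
I(f, D) = 3
C(q) = (3 + q)/(-4 + 2*q) (C(q) = (q + 3)/(q + (-4 + q)) = (3 + q)/(-4 + 2*q))
(3*C(-5))*(-11) = (3*((3 - 5)/(2*(-2 - 5))))*(-11) = (3*((1/2)*(-2)/(-7)))*(-11) = (3*((1/2)*(-1/7)*(-2)))*(-11) = (3*(1/7))*(-11) = (3/7)*(-11) = -33/7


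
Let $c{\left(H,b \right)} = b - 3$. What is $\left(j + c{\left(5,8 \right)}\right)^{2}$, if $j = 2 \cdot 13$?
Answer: $961$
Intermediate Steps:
$c{\left(H,b \right)} = -3 + b$ ($c{\left(H,b \right)} = b - 3 = -3 + b$)
$j = 26$
$\left(j + c{\left(5,8 \right)}\right)^{2} = \left(26 + \left(-3 + 8\right)\right)^{2} = \left(26 + 5\right)^{2} = 31^{2} = 961$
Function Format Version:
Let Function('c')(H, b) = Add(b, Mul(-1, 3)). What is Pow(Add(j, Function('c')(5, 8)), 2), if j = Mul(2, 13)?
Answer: 961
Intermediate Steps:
Function('c')(H, b) = Add(-3, b) (Function('c')(H, b) = Add(b, -3) = Add(-3, b))
j = 26
Pow(Add(j, Function('c')(5, 8)), 2) = Pow(Add(26, Add(-3, 8)), 2) = Pow(Add(26, 5), 2) = Pow(31, 2) = 961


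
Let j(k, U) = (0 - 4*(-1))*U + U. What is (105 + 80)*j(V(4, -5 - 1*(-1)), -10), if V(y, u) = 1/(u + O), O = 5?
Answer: -9250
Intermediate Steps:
V(y, u) = 1/(5 + u) (V(y, u) = 1/(u + 5) = 1/(5 + u))
j(k, U) = 5*U (j(k, U) = (0 + 4)*U + U = 4*U + U = 5*U)
(105 + 80)*j(V(4, -5 - 1*(-1)), -10) = (105 + 80)*(5*(-10)) = 185*(-50) = -9250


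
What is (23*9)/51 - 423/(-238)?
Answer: 1389/238 ≈ 5.8361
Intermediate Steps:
(23*9)/51 - 423/(-238) = 207*(1/51) - 423*(-1/238) = 69/17 + 423/238 = 1389/238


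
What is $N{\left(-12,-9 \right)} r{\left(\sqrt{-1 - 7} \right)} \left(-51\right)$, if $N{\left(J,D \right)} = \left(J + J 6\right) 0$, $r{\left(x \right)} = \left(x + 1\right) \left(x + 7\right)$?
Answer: $0$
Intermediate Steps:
$r{\left(x \right)} = \left(1 + x\right) \left(7 + x\right)$
$N{\left(J,D \right)} = 0$ ($N{\left(J,D \right)} = \left(J + 6 J\right) 0 = 7 J 0 = 0$)
$N{\left(-12,-9 \right)} r{\left(\sqrt{-1 - 7} \right)} \left(-51\right) = 0 \left(7 + \left(\sqrt{-1 - 7}\right)^{2} + 8 \sqrt{-1 - 7}\right) \left(-51\right) = 0 \left(7 + \left(\sqrt{-8}\right)^{2} + 8 \sqrt{-8}\right) \left(-51\right) = 0 \left(7 + \left(2 i \sqrt{2}\right)^{2} + 8 \cdot 2 i \sqrt{2}\right) \left(-51\right) = 0 \left(7 - 8 + 16 i \sqrt{2}\right) \left(-51\right) = 0 \left(-1 + 16 i \sqrt{2}\right) \left(-51\right) = 0 \left(-51\right) = 0$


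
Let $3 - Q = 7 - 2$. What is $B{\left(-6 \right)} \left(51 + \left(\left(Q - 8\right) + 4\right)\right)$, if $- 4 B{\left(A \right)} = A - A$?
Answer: $0$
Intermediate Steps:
$B{\left(A \right)} = 0$ ($B{\left(A \right)} = - \frac{A - A}{4} = \left(- \frac{1}{4}\right) 0 = 0$)
$Q = -2$ ($Q = 3 - \left(7 - 2\right) = 3 - 5 = -2$)
$B{\left(-6 \right)} \left(51 + \left(\left(Q - 8\right) + 4\right)\right) = 0 \left(51 + \left(\left(-2 - 8\right) + 4\right)\right) = 0 \left(51 + \left(-10 + 4\right)\right) = 0 \left(51 - 6\right) = 0 \cdot 45 = 0$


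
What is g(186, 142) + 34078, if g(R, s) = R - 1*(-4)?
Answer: 34268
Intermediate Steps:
g(R, s) = 4 + R (g(R, s) = R + 4 = 4 + R)
g(186, 142) + 34078 = (4 + 186) + 34078 = 190 + 34078 = 34268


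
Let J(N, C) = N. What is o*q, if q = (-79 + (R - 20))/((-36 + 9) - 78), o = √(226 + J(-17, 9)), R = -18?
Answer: 39*√209/35 ≈ 16.109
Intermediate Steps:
o = √209 (o = √(226 - 17) = √209 ≈ 14.457)
q = 39/35 (q = (-79 + (-18 - 20))/((-36 + 9) - 78) = (-79 - 38)/(-27 - 78) = -117/(-105) = -117*(-1/105) = 39/35 ≈ 1.1143)
o*q = √209*(39/35) = 39*√209/35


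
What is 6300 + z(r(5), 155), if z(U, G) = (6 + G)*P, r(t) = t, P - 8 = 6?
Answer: 8554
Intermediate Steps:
P = 14 (P = 8 + 6 = 14)
z(U, G) = 84 + 14*G (z(U, G) = (6 + G)*14 = 84 + 14*G)
6300 + z(r(5), 155) = 6300 + (84 + 14*155) = 6300 + (84 + 2170) = 6300 + 2254 = 8554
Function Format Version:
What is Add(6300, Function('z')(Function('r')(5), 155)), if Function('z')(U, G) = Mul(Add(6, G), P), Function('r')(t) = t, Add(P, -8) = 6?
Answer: 8554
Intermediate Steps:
P = 14 (P = Add(8, 6) = 14)
Function('z')(U, G) = Add(84, Mul(14, G)) (Function('z')(U, G) = Mul(Add(6, G), 14) = Add(84, Mul(14, G)))
Add(6300, Function('z')(Function('r')(5), 155)) = Add(6300, Add(84, Mul(14, 155))) = Add(6300, Add(84, 2170)) = Add(6300, 2254) = 8554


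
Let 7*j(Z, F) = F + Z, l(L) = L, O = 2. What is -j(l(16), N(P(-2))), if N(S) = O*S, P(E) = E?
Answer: -12/7 ≈ -1.7143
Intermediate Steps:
N(S) = 2*S
j(Z, F) = F/7 + Z/7 (j(Z, F) = (F + Z)/7 = F/7 + Z/7)
-j(l(16), N(P(-2))) = -((2*(-2))/7 + (⅐)*16) = -((⅐)*(-4) + 16/7) = -(-4/7 + 16/7) = -1*12/7 = -12/7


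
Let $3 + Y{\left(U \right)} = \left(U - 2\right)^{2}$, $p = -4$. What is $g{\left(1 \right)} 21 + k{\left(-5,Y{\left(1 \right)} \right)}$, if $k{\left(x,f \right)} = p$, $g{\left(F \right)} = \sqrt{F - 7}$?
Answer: $-4 + 21 i \sqrt{6} \approx -4.0 + 51.439 i$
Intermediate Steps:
$g{\left(F \right)} = \sqrt{-7 + F}$
$Y{\left(U \right)} = -3 + \left(-2 + U\right)^{2}$ ($Y{\left(U \right)} = -3 + \left(U - 2\right)^{2} = -3 + \left(-2 + U\right)^{2}$)
$k{\left(x,f \right)} = -4$
$g{\left(1 \right)} 21 + k{\left(-5,Y{\left(1 \right)} \right)} = \sqrt{-7 + 1} \cdot 21 - 4 = \sqrt{-6} \cdot 21 - 4 = i \sqrt{6} \cdot 21 - 4 = 21 i \sqrt{6} - 4 = -4 + 21 i \sqrt{6}$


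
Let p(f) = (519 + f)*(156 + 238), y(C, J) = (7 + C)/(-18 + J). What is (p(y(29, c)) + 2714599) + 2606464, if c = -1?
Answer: 104971247/19 ≈ 5.5248e+6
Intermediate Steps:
y(C, J) = (7 + C)/(-18 + J)
p(f) = 204486 + 394*f (p(f) = (519 + f)*394 = 204486 + 394*f)
(p(y(29, c)) + 2714599) + 2606464 = ((204486 + 394*((7 + 29)/(-18 - 1))) + 2714599) + 2606464 = ((204486 + 394*(36/(-19))) + 2714599) + 2606464 = ((204486 + 394*(-1/19*36)) + 2714599) + 2606464 = ((204486 + 394*(-36/19)) + 2714599) + 2606464 = ((204486 - 14184/19) + 2714599) + 2606464 = (3871050/19 + 2714599) + 2606464 = 55448431/19 + 2606464 = 104971247/19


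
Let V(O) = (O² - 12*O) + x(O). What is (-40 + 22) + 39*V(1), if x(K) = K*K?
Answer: -408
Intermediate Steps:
x(K) = K²
V(O) = -12*O + 2*O² (V(O) = (O² - 12*O) + O² = -12*O + 2*O²)
(-40 + 22) + 39*V(1) = (-40 + 22) + 39*(2*1*(-6 + 1)) = -18 + 39*(2*1*(-5)) = -18 + 39*(-10) = -18 - 390 = -408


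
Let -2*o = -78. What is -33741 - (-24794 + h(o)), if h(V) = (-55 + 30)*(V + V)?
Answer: -6997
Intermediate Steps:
o = 39 (o = -½*(-78) = 39)
h(V) = -50*V
-33741 - (-24794 + h(o)) = -33741 - (-24794 - 50*39) = -33741 - (-24794 - 1950) = -33741 - 1*(-26744) = -33741 + 26744 = -6997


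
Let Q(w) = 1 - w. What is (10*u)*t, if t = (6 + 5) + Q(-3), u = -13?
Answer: -1950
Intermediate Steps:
t = 15 (t = (6 + 5) + (1 - 1*(-3)) = 11 + (1 + 3) = 11 + 4 = 15)
(10*u)*t = (10*(-13))*15 = -130*15 = -1950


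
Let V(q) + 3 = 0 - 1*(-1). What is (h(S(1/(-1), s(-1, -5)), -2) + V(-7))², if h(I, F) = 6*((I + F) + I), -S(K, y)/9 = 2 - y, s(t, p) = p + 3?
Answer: 198916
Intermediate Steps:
s(t, p) = 3 + p
S(K, y) = -18 + 9*y (S(K, y) = -9*(2 - y) = -18 + 9*y)
h(I, F) = 6*F + 12*I (h(I, F) = 6*((F + I) + I) = 6*(F + 2*I) = 6*F + 12*I)
V(q) = -2 (V(q) = -3 + (0 - 1*(-1)) = -3 + (0 + 1) = -3 + 1 = -2)
(h(S(1/(-1), s(-1, -5)), -2) + V(-7))² = ((6*(-2) + 12*(-18 + 9*(3 - 5))) - 2)² = ((-12 + 12*(-18 + 9*(-2))) - 2)² = ((-12 + 12*(-18 - 18)) - 2)² = ((-12 + 12*(-36)) - 2)² = ((-12 - 432) - 2)² = (-444 - 2)² = (-446)² = 198916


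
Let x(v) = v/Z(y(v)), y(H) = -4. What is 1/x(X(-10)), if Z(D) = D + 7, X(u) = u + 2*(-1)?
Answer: -¼ ≈ -0.25000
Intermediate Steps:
X(u) = -2 + u (X(u) = u - 2 = -2 + u)
Z(D) = 7 + D
x(v) = v/3 (x(v) = v/(7 - 4) = v/3)
1/x(X(-10)) = 1/((-2 - 10)/3) = 1/((⅓)*(-12)) = 1/(-4) = -¼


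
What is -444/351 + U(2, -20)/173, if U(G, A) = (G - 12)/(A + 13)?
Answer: -178058/141687 ≈ -1.2567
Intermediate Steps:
U(G, A) = (-12 + G)/(13 + A)
-444/351 + U(2, -20)/173 = -444/351 + ((-12 + 2)/(13 - 20))/173 = -444*1/351 + (-10/(-7))*(1/173) = -148/117 - ⅐*(-10)*(1/173) = -148/117 + (10/7)*(1/173) = -148/117 + 10/1211 = -178058/141687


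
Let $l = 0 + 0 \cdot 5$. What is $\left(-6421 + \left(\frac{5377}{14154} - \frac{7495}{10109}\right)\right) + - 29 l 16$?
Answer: $- \frac{918786297043}{143082786} \approx -6421.4$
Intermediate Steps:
$l = 0$ ($l = 0 + 0 = 0$)
$\left(-6421 + \left(\frac{5377}{14154} - \frac{7495}{10109}\right)\right) + - 29 l 16 = \left(-6421 + \left(\frac{5377}{14154} - \frac{7495}{10109}\right)\right) + \left(-29\right) 0 \cdot 16 = \left(-6421 + \left(5377 \cdot \frac{1}{14154} - \frac{7495}{10109}\right)\right) + 0 \cdot 16 = \left(-6421 + \left(\frac{5377}{14154} - \frac{7495}{10109}\right)\right) + 0 = \left(-6421 - \frac{51728137}{143082786}\right) + 0 = - \frac{918786297043}{143082786} + 0 = - \frac{918786297043}{143082786}$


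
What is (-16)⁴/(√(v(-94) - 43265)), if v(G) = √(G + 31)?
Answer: 65536/√(-43265 + 3*I*√7) ≈ 0.028901 - 315.07*I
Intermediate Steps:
v(G) = √(31 + G)
(-16)⁴/(√(v(-94) - 43265)) = (-16)⁴/(√(√(31 - 94) - 43265)) = 65536/(√(√(-63) - 43265)) = 65536/(√(3*I*√7 - 43265)) = 65536/(√(-43265 + 3*I*√7)) = 65536/√(-43265 + 3*I*√7)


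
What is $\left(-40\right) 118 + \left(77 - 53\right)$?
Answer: $-4696$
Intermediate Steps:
$\left(-40\right) 118 + \left(77 - 53\right) = -4720 + 24 = -4696$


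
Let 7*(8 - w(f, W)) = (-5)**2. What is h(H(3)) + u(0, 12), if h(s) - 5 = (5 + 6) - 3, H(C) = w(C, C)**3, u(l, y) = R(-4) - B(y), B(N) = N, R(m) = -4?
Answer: -3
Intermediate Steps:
w(f, W) = 31/7 (w(f, W) = 8 - 1/7*(-5)**2 = 8 - 1/7*25 = 8 - 25/7 = 31/7)
u(l, y) = -4 - y
H(C) = 29791/343 (H(C) = (31/7)**3 = 29791/343)
h(s) = 13 (h(s) = 5 + ((5 + 6) - 3) = 5 + (11 - 3) = 5 + 8 = 13)
h(H(3)) + u(0, 12) = 13 + (-4 - 1*12) = 13 + (-4 - 12) = 13 - 16 = -3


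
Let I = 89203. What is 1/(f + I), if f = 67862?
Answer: 1/157065 ≈ 6.3668e-6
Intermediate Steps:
1/(f + I) = 1/(67862 + 89203) = 1/157065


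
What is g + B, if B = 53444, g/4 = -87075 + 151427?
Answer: 310852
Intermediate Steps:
g = 257408 (g = 4*(-87075 + 151427) = 4*64352 = 257408)
g + B = 257408 + 53444 = 310852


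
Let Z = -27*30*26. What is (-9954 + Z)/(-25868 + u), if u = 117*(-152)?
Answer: 15507/21826 ≈ 0.71048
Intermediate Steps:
Z = -21060 (Z = -810*26 = -21060)
u = -17784
(-9954 + Z)/(-25868 + u) = (-9954 - 21060)/(-25868 - 17784) = -31014/(-43652) = -31014*(-1/43652) = 15507/21826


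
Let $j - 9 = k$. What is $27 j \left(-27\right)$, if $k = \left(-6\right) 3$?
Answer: $6561$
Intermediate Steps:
$k = -18$
$j = -9$ ($j = 9 - 18 = -9$)
$27 j \left(-27\right) = 27 \left(-9\right) \left(-27\right) = \left(-243\right) \left(-27\right) = 6561$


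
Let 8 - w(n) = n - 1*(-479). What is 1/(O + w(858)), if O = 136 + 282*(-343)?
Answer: -1/97919 ≈ -1.0213e-5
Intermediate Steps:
w(n) = -471 - n (w(n) = 8 - (n - 1*(-479)) = 8 - (n + 479) = 8 - (479 + n) = 8 + (-479 - n) = -471 - n)
O = -96590 (O = 136 - 96726 = -96590)
1/(O + w(858)) = 1/(-96590 + (-471 - 1*858)) = 1/(-96590 + (-471 - 858)) = 1/(-96590 - 1329) = 1/(-97919) = -1/97919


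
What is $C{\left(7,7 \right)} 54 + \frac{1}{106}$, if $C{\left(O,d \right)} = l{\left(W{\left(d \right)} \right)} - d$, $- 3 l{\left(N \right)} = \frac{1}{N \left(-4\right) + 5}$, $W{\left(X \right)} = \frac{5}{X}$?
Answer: $- \frac{204787}{530} \approx -386.39$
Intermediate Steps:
$l{\left(N \right)} = - \frac{1}{3 \left(5 - 4 N\right)}$ ($l{\left(N \right)} = - \frac{1}{3 \left(N \left(-4\right) + 5\right)} = - \frac{1}{3 \left(- 4 N + 5\right)} = - \frac{1}{3 \left(5 - 4 N\right)}$)
$C{\left(O,d \right)} = - d + \frac{1}{3 \left(-5 + \frac{20}{d}\right)}$ ($C{\left(O,d \right)} = \frac{1}{3 \left(-5 + 4 \frac{5}{d}\right)} - d = \frac{1}{3 \left(-5 + \frac{20}{d}\right)} - d = - d + \frac{1}{3 \left(-5 + \frac{20}{d}\right)}$)
$C{\left(7,7 \right)} 54 + \frac{1}{106} = \frac{1}{15} \cdot 7 \frac{1}{-4 + 7} \left(59 - 105\right) 54 + \frac{1}{106} = \frac{1}{15} \cdot 7 \cdot \frac{1}{3} \left(59 - 105\right) 54 + \frac{1}{106} = \frac{1}{15} \cdot 7 \cdot \frac{1}{3} \left(-46\right) 54 + \frac{1}{106} = \left(- \frac{322}{45}\right) 54 + \frac{1}{106} = - \frac{1932}{5} + \frac{1}{106} = - \frac{204787}{530}$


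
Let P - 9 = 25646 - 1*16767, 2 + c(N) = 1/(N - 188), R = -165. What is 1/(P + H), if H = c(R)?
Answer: 353/3136757 ≈ 0.00011254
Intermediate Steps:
c(N) = -2 + 1/(-188 + N) (c(N) = -2 + 1/(N - 188) = -2 + 1/(-188 + N))
P = 8888 (P = 9 + (25646 - 1*16767) = 9 + (25646 - 16767) = 9 + 8879 = 8888)
H = -707/353 (H = (377 - 2*(-165))/(-188 - 165) = (377 + 330)/(-353) = -1/353*707 = -707/353 ≈ -2.0028)
1/(P + H) = 1/(8888 - 707/353) = 1/(3136757/353) = 353/3136757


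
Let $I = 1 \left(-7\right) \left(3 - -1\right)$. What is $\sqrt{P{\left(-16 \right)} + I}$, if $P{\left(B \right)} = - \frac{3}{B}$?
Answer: $\frac{i \sqrt{445}}{4} \approx 5.2738 i$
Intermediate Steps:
$I = -28$ ($I = - 7 \left(3 + 1\right) = \left(-7\right) 4 = -28$)
$\sqrt{P{\left(-16 \right)} + I} = \sqrt{- \frac{3}{-16} - 28} = \sqrt{\left(-3\right) \left(- \frac{1}{16}\right) - 28} = \sqrt{\frac{3}{16} - 28} = \sqrt{- \frac{445}{16}} = \frac{i \sqrt{445}}{4}$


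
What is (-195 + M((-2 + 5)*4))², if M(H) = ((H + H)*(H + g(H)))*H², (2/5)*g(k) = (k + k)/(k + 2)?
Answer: 154149679161/49 ≈ 3.1459e+9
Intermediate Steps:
g(k) = 5*k/(2 + k) (g(k) = 5*((k + k)/(k + 2))/2 = 5*((2*k)/(2 + k))/2 = 5*(2*k/(2 + k))/2 = 5*k/(2 + k))
M(H) = 2*H³*(H + 5*H/(2 + H)) (M(H) = ((H + H)*(H + 5*H/(2 + H)))*H² = ((2*H)*(H + 5*H/(2 + H)))*H² = (2*H*(H + 5*H/(2 + H)))*H² = 2*H³*(H + 5*H/(2 + H)))
(-195 + M((-2 + 5)*4))² = (-195 + 2*((-2 + 5)*4)⁴*(7 + (-2 + 5)*4)/(2 + (-2 + 5)*4))² = (-195 + 2*(3*4)⁴*(7 + 3*4)/(2 + 3*4))² = (-195 + 2*12⁴*(7 + 12)/(2 + 12))² = (-195 + 2*20736*19/14)² = (-195 + 2*20736*(1/14)*19)² = (-195 + 393984/7)² = (392619/7)² = 154149679161/49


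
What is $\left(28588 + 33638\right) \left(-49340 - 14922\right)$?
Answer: $-3998767212$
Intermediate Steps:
$\left(28588 + 33638\right) \left(-49340 - 14922\right) = 62226 \left(-49340 - 14922\right) = 62226 \left(-64262\right) = -3998767212$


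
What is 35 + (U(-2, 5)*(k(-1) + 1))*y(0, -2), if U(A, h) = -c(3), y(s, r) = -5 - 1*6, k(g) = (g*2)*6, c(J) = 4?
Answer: -449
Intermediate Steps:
k(g) = 12*g (k(g) = (2*g)*6 = 12*g)
y(s, r) = -11 (y(s, r) = -5 - 6 = -11)
U(A, h) = -4 (U(A, h) = -1*4 = -4)
35 + (U(-2, 5)*(k(-1) + 1))*y(0, -2) = 35 - 4*(12*(-1) + 1)*(-11) = 35 - 4*(-12 + 1)*(-11) = 35 - 4*(-11)*(-11) = 35 + 44*(-11) = 35 - 484 = -449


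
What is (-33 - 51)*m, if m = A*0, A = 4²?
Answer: 0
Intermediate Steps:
A = 16
m = 0 (m = 16*0 = 0)
(-33 - 51)*m = (-33 - 51)*0 = -84*0 = 0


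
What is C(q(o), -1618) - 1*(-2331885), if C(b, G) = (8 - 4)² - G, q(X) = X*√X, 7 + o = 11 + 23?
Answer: 2333519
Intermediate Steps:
o = 27 (o = -7 + (11 + 23) = -7 + 34 = 27)
q(X) = X^(3/2)
C(b, G) = 16 - G (C(b, G) = 4² - G = 16 - G)
C(q(o), -1618) - 1*(-2331885) = (16 - 1*(-1618)) - 1*(-2331885) = (16 + 1618) + 2331885 = 1634 + 2331885 = 2333519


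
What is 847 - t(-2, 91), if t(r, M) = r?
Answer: 849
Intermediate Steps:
847 - t(-2, 91) = 847 - 1*(-2) = 847 + 2 = 849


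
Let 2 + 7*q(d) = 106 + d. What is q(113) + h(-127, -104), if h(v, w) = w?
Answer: -73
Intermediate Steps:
q(d) = 104/7 + d/7 (q(d) = -2/7 + (106 + d)/7 = -2/7 + (106/7 + d/7) = 104/7 + d/7)
q(113) + h(-127, -104) = (104/7 + (⅐)*113) - 104 = (104/7 + 113/7) - 104 = 31 - 104 = -73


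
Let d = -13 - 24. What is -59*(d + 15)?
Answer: 1298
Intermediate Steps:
d = -37
-59*(d + 15) = -59*(-37 + 15) = -59*(-22) = 1298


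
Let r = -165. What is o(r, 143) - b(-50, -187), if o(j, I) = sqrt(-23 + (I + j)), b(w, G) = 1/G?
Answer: 1/187 + 3*I*sqrt(5) ≈ 0.0053476 + 6.7082*I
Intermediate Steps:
o(j, I) = sqrt(-23 + I + j)
o(r, 143) - b(-50, -187) = sqrt(-23 + 143 - 165) - 1/(-187) = sqrt(-45) - 1*(-1/187) = 3*I*sqrt(5) + 1/187 = 1/187 + 3*I*sqrt(5)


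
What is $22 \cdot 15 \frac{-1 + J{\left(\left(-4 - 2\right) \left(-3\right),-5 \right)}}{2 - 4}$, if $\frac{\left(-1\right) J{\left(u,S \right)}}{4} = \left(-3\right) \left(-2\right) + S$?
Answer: $825$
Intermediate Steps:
$J{\left(u,S \right)} = -24 - 4 S$ ($J{\left(u,S \right)} = - 4 \left(\left(-3\right) \left(-2\right) + S\right) = - 4 \left(6 + S\right) = -24 - 4 S$)
$22 \cdot 15 \frac{-1 + J{\left(\left(-4 - 2\right) \left(-3\right),-5 \right)}}{2 - 4} = 22 \cdot 15 \frac{-1 - 4}{2 - 4} = 330 \frac{-1 + \left(-24 + 20\right)}{-2} = 330 \left(-1 - 4\right) \left(- \frac{1}{2}\right) = 330 \left(\left(-5\right) \left(- \frac{1}{2}\right)\right) = 330 \cdot \frac{5}{2} = 825$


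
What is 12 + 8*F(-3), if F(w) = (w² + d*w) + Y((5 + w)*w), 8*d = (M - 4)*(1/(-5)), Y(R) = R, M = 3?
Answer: 177/5 ≈ 35.400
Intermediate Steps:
d = 1/40 (d = ((3 - 4)*(1/(-5)))/8 = (-(-1)/5)/8 = (-1*(-⅕))/8 = (⅛)*(⅕) = 1/40 ≈ 0.025000)
F(w) = w² + w/40 + w*(5 + w) (F(w) = (w² + w/40) + (5 + w)*w = (w² + w/40) + w*(5 + w) = w² + w/40 + w*(5 + w))
12 + 8*F(-3) = 12 + 8*((1/40)*(-3)*(201 + 80*(-3))) = 12 + 8*((1/40)*(-3)*(201 - 240)) = 12 + 8*((1/40)*(-3)*(-39)) = 12 + 8*(117/40) = 12 + 117/5 = 177/5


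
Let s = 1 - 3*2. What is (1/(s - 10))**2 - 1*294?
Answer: -66149/225 ≈ -294.00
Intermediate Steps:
s = -5 (s = 1 - 6 = -5)
(1/(s - 10))**2 - 1*294 = (1/(-5 - 10))**2 - 1*294 = (1/(-15))**2 - 294 = (-1/15)**2 - 294 = 1/225 - 294 = -66149/225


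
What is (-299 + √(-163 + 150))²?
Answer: (299 - I*√13)² ≈ 89388.0 - 2156.1*I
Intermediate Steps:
(-299 + √(-163 + 150))² = (-299 + √(-13))² = (-299 + I*√13)²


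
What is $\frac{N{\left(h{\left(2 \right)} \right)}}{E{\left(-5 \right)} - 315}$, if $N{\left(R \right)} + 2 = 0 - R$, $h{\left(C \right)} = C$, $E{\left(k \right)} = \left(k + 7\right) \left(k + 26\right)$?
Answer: $\frac{4}{273} \approx 0.014652$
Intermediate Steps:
$E{\left(k \right)} = \left(7 + k\right) \left(26 + k\right)$
$N{\left(R \right)} = -2 - R$ ($N{\left(R \right)} = -2 + \left(0 - R\right) = -2 - R$)
$\frac{N{\left(h{\left(2 \right)} \right)}}{E{\left(-5 \right)} - 315} = \frac{-2 - 2}{\left(182 + \left(-5\right)^{2} + 33 \left(-5\right)\right) - 315} = \frac{-2 - 2}{\left(182 + 25 - 165\right) - 315} = \frac{1}{42 - 315} \left(-4\right) = \frac{1}{-273} \left(-4\right) = \left(- \frac{1}{273}\right) \left(-4\right) = \frac{4}{273}$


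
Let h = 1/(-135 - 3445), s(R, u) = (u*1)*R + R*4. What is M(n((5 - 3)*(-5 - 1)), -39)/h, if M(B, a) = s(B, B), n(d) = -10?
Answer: -214800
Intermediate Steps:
s(R, u) = 4*R + R*u (s(R, u) = u*R + 4*R = R*u + 4*R = 4*R + R*u)
h = -1/3580 (h = 1/(-3580) = -1/3580 ≈ -0.00027933)
M(B, a) = B*(4 + B)
M(n((5 - 3)*(-5 - 1)), -39)/h = (-10*(4 - 10))/(-1/3580) = -10*(-6)*(-3580) = 60*(-3580) = -214800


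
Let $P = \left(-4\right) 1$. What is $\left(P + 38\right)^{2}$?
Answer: $1156$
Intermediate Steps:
$P = -4$
$\left(P + 38\right)^{2} = \left(-4 + 38\right)^{2} = 34^{2} = 1156$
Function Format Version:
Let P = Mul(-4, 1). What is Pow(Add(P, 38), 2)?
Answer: 1156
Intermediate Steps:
P = -4
Pow(Add(P, 38), 2) = Pow(Add(-4, 38), 2) = Pow(34, 2) = 1156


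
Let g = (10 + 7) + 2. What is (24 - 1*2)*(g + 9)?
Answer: 616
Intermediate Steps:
g = 19 (g = 17 + 2 = 19)
(24 - 1*2)*(g + 9) = (24 - 1*2)*(19 + 9) = (24 - 2)*28 = 22*28 = 616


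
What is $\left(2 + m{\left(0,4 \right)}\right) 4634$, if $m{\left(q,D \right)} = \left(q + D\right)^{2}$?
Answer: $83412$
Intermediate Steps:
$m{\left(q,D \right)} = \left(D + q\right)^{2}$
$\left(2 + m{\left(0,4 \right)}\right) 4634 = \left(2 + \left(4 + 0\right)^{2}\right) 4634 = \left(2 + 4^{2}\right) 4634 = \left(2 + 16\right) 4634 = 18 \cdot 4634 = 83412$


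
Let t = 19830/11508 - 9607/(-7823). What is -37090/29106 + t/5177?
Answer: -205700132542391/161493329105262 ≈ -1.2737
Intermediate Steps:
t = 44281241/15004514 (t = 19830*(1/11508) - 9607*(-1/7823) = 3305/1918 + 9607/7823 = 44281241/15004514 ≈ 2.9512)
-37090/29106 + t/5177 = -37090/29106 + (44281241/15004514)/5177 = -37090*1/29106 + (44281241/15004514)*(1/5177) = -18545/14553 + 44281241/77678368978 = -205700132542391/161493329105262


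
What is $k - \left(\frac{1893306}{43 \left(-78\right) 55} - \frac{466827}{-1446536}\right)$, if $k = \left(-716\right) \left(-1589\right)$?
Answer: $\frac{3892253390356377}{3421057640} \approx 1.1377 \cdot 10^{6}$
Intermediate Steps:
$k = 1137724$
$k - \left(\frac{1893306}{43 \left(-78\right) 55} - \frac{466827}{-1446536}\right) = 1137724 - \left(\frac{1893306}{43 \left(-78\right) 55} - \frac{466827}{-1446536}\right) = 1137724 - \left(\frac{1893306}{\left(-3354\right) 55} - - \frac{466827}{1446536}\right) = 1137724 - \left(\frac{1893306}{-184470} + \frac{466827}{1446536}\right) = 1137724 - \left(1893306 \left(- \frac{1}{184470}\right) + \frac{466827}{1446536}\right) = 1137724 - \left(- \frac{315551}{30745} + \frac{466827}{1446536}\right) = 1137724 - - \frac{34007945017}{3421057640} = 1137724 + \frac{34007945017}{3421057640} = \frac{3892253390356377}{3421057640}$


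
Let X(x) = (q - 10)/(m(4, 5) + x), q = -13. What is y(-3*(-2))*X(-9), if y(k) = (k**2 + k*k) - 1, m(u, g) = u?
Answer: 1633/5 ≈ 326.60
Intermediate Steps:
y(k) = -1 + 2*k**2 (y(k) = (k**2 + k**2) - 1 = 2*k**2 - 1 = -1 + 2*k**2)
X(x) = -23/(4 + x) (X(x) = (-13 - 10)/(4 + x) = -23/(4 + x))
y(-3*(-2))*X(-9) = (-1 + 2*(-3*(-2))**2)*(-23/(4 - 9)) = (-1 + 2*6**2)*(-23/(-5)) = (-1 + 2*36)*(-23*(-1/5)) = (-1 + 72)*(23/5) = 71*(23/5) = 1633/5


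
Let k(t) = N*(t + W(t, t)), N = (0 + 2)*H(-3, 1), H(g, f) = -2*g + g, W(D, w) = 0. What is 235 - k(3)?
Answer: 217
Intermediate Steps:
H(g, f) = -g
N = 6 (N = (0 + 2)*(-1*(-3)) = 2*3 = 6)
k(t) = 6*t (k(t) = 6*(t + 0) = 6*t)
235 - k(3) = 235 - 6*3 = 235 - 1*18 = 235 - 18 = 217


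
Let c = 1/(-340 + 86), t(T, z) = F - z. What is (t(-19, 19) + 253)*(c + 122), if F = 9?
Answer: 7529841/254 ≈ 29645.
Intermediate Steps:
t(T, z) = 9 - z
c = -1/254 (c = 1/(-254) = -1/254 ≈ -0.0039370)
(t(-19, 19) + 253)*(c + 122) = ((9 - 1*19) + 253)*(-1/254 + 122) = ((9 - 19) + 253)*(30987/254) = (-10 + 253)*(30987/254) = 243*(30987/254) = 7529841/254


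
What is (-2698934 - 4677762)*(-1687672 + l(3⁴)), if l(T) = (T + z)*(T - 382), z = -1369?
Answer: 9589586772864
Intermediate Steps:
l(T) = (-1369 + T)*(-382 + T) (l(T) = (T - 1369)*(T - 382) = (-1369 + T)*(-382 + T))
(-2698934 - 4677762)*(-1687672 + l(3⁴)) = (-2698934 - 4677762)*(-1687672 + (522958 + (3⁴)² - 1751*3⁴)) = -7376696*(-1687672 + (522958 + 81² - 1751*81)) = -7376696*(-1687672 + (522958 + 6561 - 141831)) = -7376696*(-1687672 + 387688) = -7376696*(-1299984) = 9589586772864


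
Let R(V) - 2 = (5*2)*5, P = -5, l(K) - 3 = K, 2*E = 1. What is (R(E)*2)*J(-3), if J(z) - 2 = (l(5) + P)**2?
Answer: 1144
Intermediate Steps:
E = 1/2 (E = (1/2)*1 = 1/2 ≈ 0.50000)
l(K) = 3 + K
R(V) = 52 (R(V) = 2 + (5*2)*5 = 2 + 10*5 = 2 + 50 = 52)
J(z) = 11 (J(z) = 2 + ((3 + 5) - 5)**2 = 2 + (8 - 5)**2 = 2 + 3**2 = 2 + 9 = 11)
(R(E)*2)*J(-3) = (52*2)*11 = 104*11 = 1144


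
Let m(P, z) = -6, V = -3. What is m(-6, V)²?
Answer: 36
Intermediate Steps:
m(-6, V)² = (-6)² = 36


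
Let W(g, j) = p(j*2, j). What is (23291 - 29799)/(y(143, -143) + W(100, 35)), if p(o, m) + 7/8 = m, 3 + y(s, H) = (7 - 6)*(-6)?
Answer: -52064/201 ≈ -259.02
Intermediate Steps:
y(s, H) = -9 (y(s, H) = -3 + (7 - 6)*(-6) = -3 + 1*(-6) = -3 - 6 = -9)
p(o, m) = -7/8 + m
W(g, j) = -7/8 + j
(23291 - 29799)/(y(143, -143) + W(100, 35)) = (23291 - 29799)/(-9 + (-7/8 + 35)) = -6508/(-9 + 273/8) = -6508/201/8 = -6508*8/201 = -52064/201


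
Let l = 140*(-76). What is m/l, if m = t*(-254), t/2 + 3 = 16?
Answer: 1651/2660 ≈ 0.62068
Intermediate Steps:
t = 26 (t = -6 + 2*16 = -6 + 32 = 26)
l = -10640
m = -6604 (m = 26*(-254) = -6604)
m/l = -6604/(-10640) = -6604*(-1/10640) = 1651/2660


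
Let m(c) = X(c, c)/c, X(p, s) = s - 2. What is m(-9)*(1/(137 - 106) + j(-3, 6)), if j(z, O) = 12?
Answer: 4103/279 ≈ 14.706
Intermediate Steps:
X(p, s) = -2 + s
m(c) = (-2 + c)/c
m(-9)*(1/(137 - 106) + j(-3, 6)) = ((-2 - 9)/(-9))*(1/(137 - 106) + 12) = (-⅑*(-11))*(1/31 + 12) = 11*(1/31 + 12)/9 = (11/9)*(373/31) = 4103/279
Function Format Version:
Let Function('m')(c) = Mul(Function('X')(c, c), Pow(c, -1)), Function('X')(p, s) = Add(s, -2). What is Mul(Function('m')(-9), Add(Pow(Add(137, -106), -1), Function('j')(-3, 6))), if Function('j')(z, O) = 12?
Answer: Rational(4103, 279) ≈ 14.706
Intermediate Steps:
Function('X')(p, s) = Add(-2, s)
Function('m')(c) = Mul(Pow(c, -1), Add(-2, c)) (Function('m')(c) = Mul(Add(-2, c), Pow(c, -1)) = Mul(Pow(c, -1), Add(-2, c)))
Mul(Function('m')(-9), Add(Pow(Add(137, -106), -1), Function('j')(-3, 6))) = Mul(Mul(Pow(-9, -1), Add(-2, -9)), Add(Pow(Add(137, -106), -1), 12)) = Mul(Mul(Rational(-1, 9), -11), Add(Pow(31, -1), 12)) = Mul(Rational(11, 9), Add(Rational(1, 31), 12)) = Mul(Rational(11, 9), Rational(373, 31)) = Rational(4103, 279)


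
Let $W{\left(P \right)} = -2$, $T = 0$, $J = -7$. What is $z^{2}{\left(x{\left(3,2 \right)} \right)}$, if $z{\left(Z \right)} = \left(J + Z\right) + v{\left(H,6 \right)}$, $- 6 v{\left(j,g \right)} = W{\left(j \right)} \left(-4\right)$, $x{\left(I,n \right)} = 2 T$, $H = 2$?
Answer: $\frac{625}{9} \approx 69.444$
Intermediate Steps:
$x{\left(I,n \right)} = 0$ ($x{\left(I,n \right)} = 2 \cdot 0 = 0$)
$v{\left(j,g \right)} = - \frac{4}{3}$ ($v{\left(j,g \right)} = - \frac{\left(-2\right) \left(-4\right)}{6} = \left(- \frac{1}{6}\right) 8 = - \frac{4}{3}$)
$z{\left(Z \right)} = - \frac{25}{3} + Z$ ($z{\left(Z \right)} = \left(-7 + Z\right) - \frac{4}{3} = - \frac{25}{3} + Z$)
$z^{2}{\left(x{\left(3,2 \right)} \right)} = \left(- \frac{25}{3} + 0\right)^{2} = \left(- \frac{25}{3}\right)^{2} = \frac{625}{9}$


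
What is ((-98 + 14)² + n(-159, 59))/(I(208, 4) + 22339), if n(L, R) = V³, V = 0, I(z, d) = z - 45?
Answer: 3528/11251 ≈ 0.31357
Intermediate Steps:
I(z, d) = -45 + z
n(L, R) = 0 (n(L, R) = 0³ = 0)
((-98 + 14)² + n(-159, 59))/(I(208, 4) + 22339) = ((-98 + 14)² + 0)/((-45 + 208) + 22339) = ((-84)² + 0)/(163 + 22339) = (7056 + 0)/22502 = 7056*(1/22502) = 3528/11251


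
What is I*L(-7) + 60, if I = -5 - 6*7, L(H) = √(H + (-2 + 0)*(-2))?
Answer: 60 - 47*I*√3 ≈ 60.0 - 81.406*I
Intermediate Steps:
L(H) = √(4 + H) (L(H) = √(H - 2*(-2)) = √(H + 4) = √(4 + H))
I = -47 (I = -5 - 42 = -47)
I*L(-7) + 60 = -47*√(4 - 7) + 60 = -47*I*√3 + 60 = 60 - 47*I*√3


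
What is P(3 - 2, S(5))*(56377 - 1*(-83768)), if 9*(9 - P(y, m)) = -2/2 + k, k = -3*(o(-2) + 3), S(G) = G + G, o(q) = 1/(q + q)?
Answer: 16864115/12 ≈ 1.4053e+6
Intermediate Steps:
o(q) = 1/(2*q)
S(G) = 2*G
k = -33/4 (k = -3*((1/2)/(-2) + 3) = -3*((1/2)*(-1/2) + 3) = -3*(-1/4 + 3) = -3*11/4 = -33/4 ≈ -8.2500)
P(y, m) = 361/36 (P(y, m) = 9 - (-2/2 - 33/4)/9 = 9 - (-2*1/2 - 33/4)/9 = 9 - (-1 - 33/4)/9 = 9 - 1/9*(-37/4) = 9 + 37/36 = 361/36)
P(3 - 2, S(5))*(56377 - 1*(-83768)) = 361*(56377 - 1*(-83768))/36 = 361*(56377 + 83768)/36 = (361/36)*140145 = 16864115/12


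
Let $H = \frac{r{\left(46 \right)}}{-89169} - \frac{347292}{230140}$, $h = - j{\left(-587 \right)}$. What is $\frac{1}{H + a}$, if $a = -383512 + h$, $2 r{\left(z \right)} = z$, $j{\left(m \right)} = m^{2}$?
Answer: $- \frac{5130338415}{3735309666775007} \approx -1.3735 \cdot 10^{-6}$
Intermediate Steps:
$r{\left(z \right)} = \frac{z}{2}$
$h = -344569$ ($h = - \left(-587\right)^{2} = \left(-1\right) 344569 = -344569$)
$H = - \frac{7743243392}{5130338415}$ ($H = \frac{\frac{1}{2} \cdot 46}{-89169} - \frac{347292}{230140} = 23 \left(- \frac{1}{89169}\right) - \frac{86823}{57535} = - \frac{23}{89169} - \frac{86823}{57535} = - \frac{7743243392}{5130338415} \approx -1.5093$)
$a = -728081$ ($a = -383512 - 344569 = -728081$)
$\frac{1}{H + a} = \frac{1}{- \frac{7743243392}{5130338415} - 728081} = \frac{1}{- \frac{3735309666775007}{5130338415}} = - \frac{5130338415}{3735309666775007}$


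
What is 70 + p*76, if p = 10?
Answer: 830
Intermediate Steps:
70 + p*76 = 70 + 10*76 = 70 + 760 = 830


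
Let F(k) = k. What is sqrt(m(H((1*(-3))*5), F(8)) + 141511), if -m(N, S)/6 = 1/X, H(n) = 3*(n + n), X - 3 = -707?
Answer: 25*sqrt(1753378)/88 ≈ 376.18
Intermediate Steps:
X = -704 (X = 3 - 707 = -704)
H(n) = 6*n (H(n) = 3*(2*n) = 6*n)
m(N, S) = 3/352 (m(N, S) = -6/(-704) = -6*(-1/704) = 3/352)
sqrt(m(H((1*(-3))*5), F(8)) + 141511) = sqrt(3/352 + 141511) = sqrt(49811875/352) = 25*sqrt(1753378)/88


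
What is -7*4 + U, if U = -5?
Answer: -33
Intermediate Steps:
-7*4 + U = -7*4 - 5 = -28 - 5 = -33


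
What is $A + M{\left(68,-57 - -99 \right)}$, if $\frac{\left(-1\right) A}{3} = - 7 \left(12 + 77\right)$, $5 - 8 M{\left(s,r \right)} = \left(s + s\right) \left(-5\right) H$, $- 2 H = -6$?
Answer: $\frac{16997}{8} \approx 2124.6$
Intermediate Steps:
$H = 3$ ($H = \left(- \frac{1}{2}\right) \left(-6\right) = 3$)
$M{\left(s,r \right)} = \frac{5}{8} + \frac{15 s}{4}$ ($M{\left(s,r \right)} = \frac{5}{8} - \frac{\left(s + s\right) \left(-5\right) 3}{8} = \frac{5}{8} - \frac{2 s \left(-5\right) 3}{8} = \frac{5}{8} - \frac{- 10 s 3}{8} = \frac{5}{8} - \frac{\left(-30\right) s}{8} = \frac{5}{8} + \frac{15 s}{4}$)
$A = 1869$ ($A = - 3 \left(- 7 \left(12 + 77\right)\right) = - 3 \left(\left(-7\right) 89\right) = \left(-3\right) \left(-623\right) = 1869$)
$A + M{\left(68,-57 - -99 \right)} = 1869 + \left(\frac{5}{8} + \frac{15}{4} \cdot 68\right) = 1869 + \left(\frac{5}{8} + 255\right) = 1869 + \frac{2045}{8} = \frac{16997}{8}$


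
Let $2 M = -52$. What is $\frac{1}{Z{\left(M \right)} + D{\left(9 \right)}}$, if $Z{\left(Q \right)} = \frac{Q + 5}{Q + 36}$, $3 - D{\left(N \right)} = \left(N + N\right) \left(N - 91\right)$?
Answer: $\frac{10}{14769} \approx 0.00067709$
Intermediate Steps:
$M = -26$ ($M = \frac{1}{2} \left(-52\right) = -26$)
$D{\left(N \right)} = 3 - 2 N \left(-91 + N\right)$ ($D{\left(N \right)} = 3 - \left(N + N\right) \left(N - 91\right) = 3 - 2 N \left(-91 + N\right)$)
$Z{\left(Q \right)} = \frac{5 + Q}{36 + Q}$
$\frac{1}{Z{\left(M \right)} + D{\left(9 \right)}} = \frac{1}{\frac{5 - 26}{36 - 26} + \left(3 - 2 \cdot 9^{2} + 182 \cdot 9\right)} = \frac{1}{\frac{1}{10} \left(-21\right) + \left(3 - 162 + 1638\right)} = \frac{1}{- \frac{21}{10} + 1479} = \frac{1}{\frac{14769}{10}} = \frac{10}{14769}$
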